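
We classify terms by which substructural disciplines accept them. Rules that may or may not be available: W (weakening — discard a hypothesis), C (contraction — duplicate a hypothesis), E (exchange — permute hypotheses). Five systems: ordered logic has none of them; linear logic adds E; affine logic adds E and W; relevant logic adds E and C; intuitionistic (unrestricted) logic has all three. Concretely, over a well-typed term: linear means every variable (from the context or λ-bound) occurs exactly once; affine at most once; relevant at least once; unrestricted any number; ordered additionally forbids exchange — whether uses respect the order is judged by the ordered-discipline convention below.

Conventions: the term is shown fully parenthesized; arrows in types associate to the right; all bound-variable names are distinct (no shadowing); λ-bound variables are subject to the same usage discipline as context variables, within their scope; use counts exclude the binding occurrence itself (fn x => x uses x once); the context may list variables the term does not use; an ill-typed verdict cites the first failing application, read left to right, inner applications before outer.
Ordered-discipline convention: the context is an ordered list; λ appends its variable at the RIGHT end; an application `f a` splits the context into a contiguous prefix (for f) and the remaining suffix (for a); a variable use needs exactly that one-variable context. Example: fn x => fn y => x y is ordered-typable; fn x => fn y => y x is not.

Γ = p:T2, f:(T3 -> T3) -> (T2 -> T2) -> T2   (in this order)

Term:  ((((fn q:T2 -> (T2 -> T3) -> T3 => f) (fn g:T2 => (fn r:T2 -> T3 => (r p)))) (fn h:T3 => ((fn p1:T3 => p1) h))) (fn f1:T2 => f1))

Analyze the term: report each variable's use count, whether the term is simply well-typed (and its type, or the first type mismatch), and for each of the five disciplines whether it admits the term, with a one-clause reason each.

counts: p=1, f=1, q [bound]=0, g [bound]=0, r [bound]=1, h [bound]=1, p1 [bound]=1, f1 [bound]=1
uses in reading order: f, r, p, p1, h, f1
typing: ✓ — T2
ordered ✗ (needs weakening: q, g unused)
linear ✗ (needs weakening: q, g unused)
affine ✓ (no duplicate uses among p, f, q, g, r, h, p1, f1)
relevant ✗ (needs weakening: q, g unused)
unrestricted ✓ (type-checks (T2) and nothing is barred)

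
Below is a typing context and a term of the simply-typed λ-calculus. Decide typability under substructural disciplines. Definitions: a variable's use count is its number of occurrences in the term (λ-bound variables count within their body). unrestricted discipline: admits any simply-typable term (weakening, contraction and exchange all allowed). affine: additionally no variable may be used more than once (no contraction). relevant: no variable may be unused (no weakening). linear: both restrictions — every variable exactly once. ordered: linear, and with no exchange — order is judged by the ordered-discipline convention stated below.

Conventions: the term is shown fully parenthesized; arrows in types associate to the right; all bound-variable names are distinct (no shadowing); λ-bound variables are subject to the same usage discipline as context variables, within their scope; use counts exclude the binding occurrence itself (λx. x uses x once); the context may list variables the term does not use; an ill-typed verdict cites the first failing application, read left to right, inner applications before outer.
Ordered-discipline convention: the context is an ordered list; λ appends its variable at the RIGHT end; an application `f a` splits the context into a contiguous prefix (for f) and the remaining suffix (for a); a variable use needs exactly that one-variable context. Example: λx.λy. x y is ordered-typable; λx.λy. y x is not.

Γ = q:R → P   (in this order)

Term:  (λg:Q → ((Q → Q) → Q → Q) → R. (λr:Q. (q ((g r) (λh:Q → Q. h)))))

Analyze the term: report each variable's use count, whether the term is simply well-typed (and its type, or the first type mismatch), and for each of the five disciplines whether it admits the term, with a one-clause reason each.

counts: q: 1×; g (λ-bound): 1×; r (λ-bound): 1×; h (λ-bound): 1×
left-to-right use order: q, g, r, h
typing: well-typed at (Q → ((Q → Q) → Q → Q) → R) → Q → P
ordered ✓ (q, g, r, h: once each, no exchange needed)
linear ✓ (q, g, r, h: one use apiece)
affine ✓ (q, g, r, h: no repeats, contraction unneeded)
relevant ✓ (every one of q, g, r, h appears)
unrestricted ✓ (well-typed at (Q → ((Q → Q) → Q → Q) → R) → Q → P; no restrictions here)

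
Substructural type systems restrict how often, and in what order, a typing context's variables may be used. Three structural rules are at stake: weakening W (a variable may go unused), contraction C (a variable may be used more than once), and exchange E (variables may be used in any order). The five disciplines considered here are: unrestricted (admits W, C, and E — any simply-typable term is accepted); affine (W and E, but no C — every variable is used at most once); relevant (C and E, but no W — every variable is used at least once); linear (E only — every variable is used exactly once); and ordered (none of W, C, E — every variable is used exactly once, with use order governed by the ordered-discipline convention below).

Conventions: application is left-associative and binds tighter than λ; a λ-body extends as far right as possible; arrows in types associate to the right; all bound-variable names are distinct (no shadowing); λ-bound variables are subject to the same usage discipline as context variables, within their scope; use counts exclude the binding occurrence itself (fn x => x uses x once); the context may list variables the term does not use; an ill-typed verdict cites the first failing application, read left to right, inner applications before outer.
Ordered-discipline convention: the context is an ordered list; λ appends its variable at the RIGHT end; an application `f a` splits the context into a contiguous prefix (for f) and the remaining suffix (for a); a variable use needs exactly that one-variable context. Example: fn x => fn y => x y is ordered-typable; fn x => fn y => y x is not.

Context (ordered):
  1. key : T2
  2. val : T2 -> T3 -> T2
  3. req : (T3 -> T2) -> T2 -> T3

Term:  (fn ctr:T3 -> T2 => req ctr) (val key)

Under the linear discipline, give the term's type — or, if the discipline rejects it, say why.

term : T2 -> T3
use counts: key: 1; val: 1; req: 1; ctr [bound]: 1
uses in reading order: req, ctr, val, key
typing: well-typed — term : T2 -> T3
all disciplines: ordered ✗, linear ✓, affine ✓, relevant ✓, unrestricted ✓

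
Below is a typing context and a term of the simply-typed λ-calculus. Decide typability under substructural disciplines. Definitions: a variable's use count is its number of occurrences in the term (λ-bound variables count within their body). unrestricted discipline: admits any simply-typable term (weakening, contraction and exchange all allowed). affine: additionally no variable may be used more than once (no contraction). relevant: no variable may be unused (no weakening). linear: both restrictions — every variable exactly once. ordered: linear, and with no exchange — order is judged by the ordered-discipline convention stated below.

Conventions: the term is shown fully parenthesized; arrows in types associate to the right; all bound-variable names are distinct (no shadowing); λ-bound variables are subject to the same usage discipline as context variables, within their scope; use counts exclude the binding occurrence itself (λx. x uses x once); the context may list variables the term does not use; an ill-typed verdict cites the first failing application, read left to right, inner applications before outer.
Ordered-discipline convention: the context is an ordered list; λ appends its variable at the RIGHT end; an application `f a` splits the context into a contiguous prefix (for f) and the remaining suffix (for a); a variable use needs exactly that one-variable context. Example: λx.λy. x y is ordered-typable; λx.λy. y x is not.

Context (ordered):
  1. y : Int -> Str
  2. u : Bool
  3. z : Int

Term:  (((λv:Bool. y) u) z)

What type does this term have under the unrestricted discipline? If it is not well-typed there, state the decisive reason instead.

term : Str
counts: y: 1, u: 1, z: 1, v (λ-bound): 0
left-to-right use order: y, u, z
typing: well-typed — term : Str
across the five disciplines: ordered ✗ | linear ✗ | affine ✓ | relevant ✗ | unrestricted ✓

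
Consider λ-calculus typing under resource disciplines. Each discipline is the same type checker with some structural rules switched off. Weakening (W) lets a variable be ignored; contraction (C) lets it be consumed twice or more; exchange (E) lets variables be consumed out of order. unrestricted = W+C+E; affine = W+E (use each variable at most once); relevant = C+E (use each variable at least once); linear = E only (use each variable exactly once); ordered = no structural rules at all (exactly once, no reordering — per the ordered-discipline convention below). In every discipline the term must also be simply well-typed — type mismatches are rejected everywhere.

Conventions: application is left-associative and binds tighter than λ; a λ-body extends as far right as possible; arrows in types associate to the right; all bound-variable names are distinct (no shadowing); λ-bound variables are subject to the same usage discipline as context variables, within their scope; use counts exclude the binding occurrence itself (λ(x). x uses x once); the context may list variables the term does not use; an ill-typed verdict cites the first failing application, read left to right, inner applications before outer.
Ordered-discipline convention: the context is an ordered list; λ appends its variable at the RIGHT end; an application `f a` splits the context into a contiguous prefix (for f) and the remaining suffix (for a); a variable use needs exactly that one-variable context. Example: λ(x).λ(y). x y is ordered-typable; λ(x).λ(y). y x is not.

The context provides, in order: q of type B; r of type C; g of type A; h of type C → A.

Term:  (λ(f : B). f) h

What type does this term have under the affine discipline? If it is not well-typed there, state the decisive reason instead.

not well-typed under affine — the type mismatch rejects it
counts: q ×0, r ×0, g ×0, h ×1, f (bound) ×1
left-to-right use order: f, h
typing: ill-typed: a function awaiting B gets C → A
per-discipline verdicts: ordered ✗ · linear ✗ · affine ✗ · relevant ✗ · unrestricted ✗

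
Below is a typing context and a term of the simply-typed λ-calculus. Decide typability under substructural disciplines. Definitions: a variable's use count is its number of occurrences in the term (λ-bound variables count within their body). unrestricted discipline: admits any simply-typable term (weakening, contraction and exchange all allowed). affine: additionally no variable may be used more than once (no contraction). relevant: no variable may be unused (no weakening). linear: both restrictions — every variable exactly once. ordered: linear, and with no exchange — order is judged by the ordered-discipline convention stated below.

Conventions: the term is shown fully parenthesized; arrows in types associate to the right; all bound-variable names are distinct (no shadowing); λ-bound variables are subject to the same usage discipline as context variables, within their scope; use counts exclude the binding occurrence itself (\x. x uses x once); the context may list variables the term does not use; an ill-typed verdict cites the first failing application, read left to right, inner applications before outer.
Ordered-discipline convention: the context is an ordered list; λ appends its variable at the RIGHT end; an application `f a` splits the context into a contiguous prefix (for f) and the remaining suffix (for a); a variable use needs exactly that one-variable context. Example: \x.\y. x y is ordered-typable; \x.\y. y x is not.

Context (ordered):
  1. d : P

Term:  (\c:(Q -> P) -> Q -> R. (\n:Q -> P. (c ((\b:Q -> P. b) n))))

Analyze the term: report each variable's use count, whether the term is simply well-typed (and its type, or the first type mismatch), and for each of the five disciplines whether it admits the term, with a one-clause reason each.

variable uses: d: 0; c [bound]: 1; n [bound]: 1; b [bound]: 1
use order (left to right): c, b, n
typing: ✓ — ((Q -> P) -> Q -> R) -> (Q -> P) -> Q -> R
ordered ✗ (needs weakening: d unused)
linear ✗ (needs weakening: d unused)
affine ✓ (d, c, n, b: no repeats, contraction unneeded)
relevant ✗ (needs weakening: d unused)
unrestricted ✓ (well-typed at ((Q -> P) -> Q -> R) -> (Q -> P) -> Q -> R; no restrictions here)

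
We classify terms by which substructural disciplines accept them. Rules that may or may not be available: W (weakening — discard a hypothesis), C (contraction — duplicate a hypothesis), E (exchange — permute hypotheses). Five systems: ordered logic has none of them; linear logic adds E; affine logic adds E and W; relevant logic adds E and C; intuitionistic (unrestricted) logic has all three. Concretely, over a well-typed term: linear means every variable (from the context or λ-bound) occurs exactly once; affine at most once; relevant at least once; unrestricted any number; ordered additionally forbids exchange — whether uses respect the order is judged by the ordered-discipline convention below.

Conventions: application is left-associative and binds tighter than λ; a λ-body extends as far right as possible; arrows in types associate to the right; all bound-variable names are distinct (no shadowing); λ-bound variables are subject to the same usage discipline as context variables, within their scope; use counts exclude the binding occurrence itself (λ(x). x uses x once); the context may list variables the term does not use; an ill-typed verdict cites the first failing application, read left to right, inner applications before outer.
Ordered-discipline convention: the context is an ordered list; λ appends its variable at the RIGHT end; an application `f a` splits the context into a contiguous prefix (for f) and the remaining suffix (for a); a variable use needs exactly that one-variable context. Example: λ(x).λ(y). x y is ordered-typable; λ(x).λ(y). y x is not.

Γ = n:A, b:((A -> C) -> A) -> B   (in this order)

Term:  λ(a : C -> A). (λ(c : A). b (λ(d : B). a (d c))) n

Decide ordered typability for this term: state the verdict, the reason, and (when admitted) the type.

no — fails simple typing
usage: n=1, b=1, a (λ-bound)=1, c (λ-bound)=1, d (λ-bound)=1
uses in reading order: b, a, d, c, n
typing: ill-typed: non-arrow in function slot: B
all disciplines: ordered ✗; linear ✗; affine ✗; relevant ✗; unrestricted ✗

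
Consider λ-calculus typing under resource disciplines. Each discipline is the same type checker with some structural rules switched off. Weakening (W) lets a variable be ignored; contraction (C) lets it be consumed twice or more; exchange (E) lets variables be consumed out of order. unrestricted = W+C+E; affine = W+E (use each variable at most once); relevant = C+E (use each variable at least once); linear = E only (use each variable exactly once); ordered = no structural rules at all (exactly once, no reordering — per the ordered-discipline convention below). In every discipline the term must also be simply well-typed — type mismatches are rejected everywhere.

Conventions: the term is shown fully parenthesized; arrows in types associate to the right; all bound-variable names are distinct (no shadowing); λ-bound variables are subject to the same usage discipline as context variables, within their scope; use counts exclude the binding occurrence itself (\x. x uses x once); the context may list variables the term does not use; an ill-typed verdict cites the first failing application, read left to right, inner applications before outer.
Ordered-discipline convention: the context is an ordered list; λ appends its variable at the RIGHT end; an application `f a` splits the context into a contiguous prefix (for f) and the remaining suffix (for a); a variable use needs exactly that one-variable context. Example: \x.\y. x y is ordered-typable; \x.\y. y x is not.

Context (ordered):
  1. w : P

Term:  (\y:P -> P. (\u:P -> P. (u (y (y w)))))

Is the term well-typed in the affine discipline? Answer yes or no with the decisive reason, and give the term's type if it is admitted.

no — needs contraction — y ×2
counts: w ×1, y [bound] ×2, u [bound] ×1
order of uses: u, y, y, w
typing: well-typed — term : (P -> P) -> (P -> P) -> P
across the five disciplines: ordered ✗ | linear ✗ | affine ✗ | relevant ✓ | unrestricted ✓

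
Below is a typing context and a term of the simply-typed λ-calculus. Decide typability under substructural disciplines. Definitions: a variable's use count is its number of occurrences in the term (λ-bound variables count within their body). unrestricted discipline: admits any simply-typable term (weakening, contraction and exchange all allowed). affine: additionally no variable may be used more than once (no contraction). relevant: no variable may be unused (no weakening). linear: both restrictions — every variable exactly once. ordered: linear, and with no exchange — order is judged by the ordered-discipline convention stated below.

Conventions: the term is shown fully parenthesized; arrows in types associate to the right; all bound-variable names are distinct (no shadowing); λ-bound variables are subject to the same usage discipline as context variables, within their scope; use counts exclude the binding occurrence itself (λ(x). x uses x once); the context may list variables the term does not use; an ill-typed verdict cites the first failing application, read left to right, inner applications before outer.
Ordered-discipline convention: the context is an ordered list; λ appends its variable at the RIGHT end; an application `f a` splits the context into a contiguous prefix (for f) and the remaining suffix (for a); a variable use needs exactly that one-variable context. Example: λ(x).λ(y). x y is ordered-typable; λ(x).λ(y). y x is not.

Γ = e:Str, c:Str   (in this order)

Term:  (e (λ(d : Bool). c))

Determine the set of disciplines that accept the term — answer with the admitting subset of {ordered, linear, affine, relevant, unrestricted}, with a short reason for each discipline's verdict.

accepted by: none
counts: e: 1, c: 1, d (λ-bound): 0
order of uses: e, c
typing: ill-typed: can't apply a value of type Str
ordered: ✗ — the type mismatch rejects it
linear: ✗ — not simply typable
affine: ✗ — fails simple typing
relevant: ✗ — a type mismatch blocks all five
unrestricted: ✗ — the type mismatch rejects it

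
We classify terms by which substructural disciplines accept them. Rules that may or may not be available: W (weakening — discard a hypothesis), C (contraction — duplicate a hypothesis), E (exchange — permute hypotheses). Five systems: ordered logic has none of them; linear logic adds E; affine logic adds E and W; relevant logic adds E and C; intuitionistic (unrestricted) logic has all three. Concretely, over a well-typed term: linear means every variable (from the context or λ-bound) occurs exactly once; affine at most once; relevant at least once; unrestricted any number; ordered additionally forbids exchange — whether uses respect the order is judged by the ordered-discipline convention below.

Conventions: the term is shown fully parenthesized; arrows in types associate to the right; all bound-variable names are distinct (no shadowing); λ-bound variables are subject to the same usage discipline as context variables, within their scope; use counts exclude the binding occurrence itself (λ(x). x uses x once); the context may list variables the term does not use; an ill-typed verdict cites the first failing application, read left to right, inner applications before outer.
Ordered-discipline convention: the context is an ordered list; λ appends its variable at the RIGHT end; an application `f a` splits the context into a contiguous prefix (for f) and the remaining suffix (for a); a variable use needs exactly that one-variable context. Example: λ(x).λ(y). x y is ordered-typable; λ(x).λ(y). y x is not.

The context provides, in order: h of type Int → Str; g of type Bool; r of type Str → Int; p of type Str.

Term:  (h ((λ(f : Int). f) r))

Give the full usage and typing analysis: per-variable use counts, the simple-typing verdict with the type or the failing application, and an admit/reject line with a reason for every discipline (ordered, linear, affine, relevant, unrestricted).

counts: h: 1×; g: 0×; r: 1×; p: 0×; f (bound): 1×
order of uses: h, f, r
typing: ill-typed: an application expects Int but receives Str → Int
ordered: ✗, the type mismatch rejects it
linear: ✗, not simply typable
affine: ✗, fails simple typing
relevant: ✗, a type mismatch blocks all five
unrestricted: ✗, the type mismatch rejects it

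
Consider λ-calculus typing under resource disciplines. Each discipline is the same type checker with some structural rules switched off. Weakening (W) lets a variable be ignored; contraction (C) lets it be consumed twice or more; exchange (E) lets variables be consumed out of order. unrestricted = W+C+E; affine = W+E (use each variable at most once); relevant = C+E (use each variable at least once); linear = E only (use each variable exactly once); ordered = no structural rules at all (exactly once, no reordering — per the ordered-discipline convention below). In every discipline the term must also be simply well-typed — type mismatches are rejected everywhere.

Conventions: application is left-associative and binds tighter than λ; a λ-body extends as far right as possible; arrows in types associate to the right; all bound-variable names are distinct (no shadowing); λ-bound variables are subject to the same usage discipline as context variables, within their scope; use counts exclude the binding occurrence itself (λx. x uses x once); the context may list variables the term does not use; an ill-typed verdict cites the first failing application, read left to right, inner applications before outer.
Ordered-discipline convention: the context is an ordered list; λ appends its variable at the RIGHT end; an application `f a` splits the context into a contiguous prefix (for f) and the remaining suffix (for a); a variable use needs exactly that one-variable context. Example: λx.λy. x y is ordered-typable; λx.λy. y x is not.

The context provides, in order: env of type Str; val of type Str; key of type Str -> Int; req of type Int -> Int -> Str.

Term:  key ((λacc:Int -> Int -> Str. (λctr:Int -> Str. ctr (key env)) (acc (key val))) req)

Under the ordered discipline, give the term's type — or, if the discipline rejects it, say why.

not well-typed under ordered — key ×3 used more than once (contraction)
usage: env=1; val=1; key=3; req=1; acc [bound]=1; ctr [bound]=1
order of uses: key, ctr, key, env, acc, key, val, req
typing: ✓ — Int
per-discipline verdicts: ordered ✗, linear ✗, affine ✗, relevant ✓, unrestricted ✓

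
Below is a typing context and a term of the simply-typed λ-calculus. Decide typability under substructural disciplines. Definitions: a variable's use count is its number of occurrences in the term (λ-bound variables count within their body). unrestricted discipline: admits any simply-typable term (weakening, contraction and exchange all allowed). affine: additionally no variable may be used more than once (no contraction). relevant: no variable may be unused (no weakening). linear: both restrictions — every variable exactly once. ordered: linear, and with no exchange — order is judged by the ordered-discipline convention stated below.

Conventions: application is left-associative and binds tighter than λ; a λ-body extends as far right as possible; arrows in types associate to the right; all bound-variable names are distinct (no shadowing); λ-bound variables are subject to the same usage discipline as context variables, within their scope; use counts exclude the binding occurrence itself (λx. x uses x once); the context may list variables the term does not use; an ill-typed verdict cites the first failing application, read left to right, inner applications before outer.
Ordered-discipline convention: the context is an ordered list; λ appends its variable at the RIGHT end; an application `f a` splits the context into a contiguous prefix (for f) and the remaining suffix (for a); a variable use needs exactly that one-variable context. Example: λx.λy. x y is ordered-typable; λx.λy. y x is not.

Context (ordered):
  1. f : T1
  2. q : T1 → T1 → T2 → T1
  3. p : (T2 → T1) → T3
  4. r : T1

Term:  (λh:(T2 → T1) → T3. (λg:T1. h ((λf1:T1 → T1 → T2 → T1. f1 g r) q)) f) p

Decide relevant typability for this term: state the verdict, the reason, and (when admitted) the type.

yes — none of f, q, p, r, h, g, f1 goes unused; term : T3
usage: f=1, q=1, p=1, r=1, h (λ-bound)=1, g (λ-bound)=1, f1 (λ-bound)=1
uses in reading order: h, f1, g, r, q, f, p
typing: well-typed at T3
summary: ordered ✗ | linear ✓ | affine ✓ | relevant ✓ | unrestricted ✓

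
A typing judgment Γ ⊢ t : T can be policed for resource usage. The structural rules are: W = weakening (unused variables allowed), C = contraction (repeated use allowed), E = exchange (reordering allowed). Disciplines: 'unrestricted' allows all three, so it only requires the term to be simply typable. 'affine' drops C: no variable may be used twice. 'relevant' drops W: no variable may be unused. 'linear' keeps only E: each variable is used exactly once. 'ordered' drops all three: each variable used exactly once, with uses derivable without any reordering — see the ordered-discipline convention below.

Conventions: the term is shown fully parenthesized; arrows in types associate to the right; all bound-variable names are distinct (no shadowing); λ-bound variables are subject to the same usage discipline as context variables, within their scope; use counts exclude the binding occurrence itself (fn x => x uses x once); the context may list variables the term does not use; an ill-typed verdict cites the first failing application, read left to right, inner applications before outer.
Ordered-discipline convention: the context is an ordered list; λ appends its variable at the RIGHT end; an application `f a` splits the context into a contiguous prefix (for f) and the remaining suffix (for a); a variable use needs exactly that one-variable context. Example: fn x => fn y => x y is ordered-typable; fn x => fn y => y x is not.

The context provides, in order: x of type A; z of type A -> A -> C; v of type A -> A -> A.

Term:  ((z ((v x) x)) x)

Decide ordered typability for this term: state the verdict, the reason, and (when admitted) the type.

no — x ×3 used more than once (contraction)
variable uses: x ×3, z ×1, v ×1
order of uses: z, v, x, x, x
typing: the term checks, with type C
across the five disciplines: ordered ✗, linear ✗, affine ✗, relevant ✓, unrestricted ✓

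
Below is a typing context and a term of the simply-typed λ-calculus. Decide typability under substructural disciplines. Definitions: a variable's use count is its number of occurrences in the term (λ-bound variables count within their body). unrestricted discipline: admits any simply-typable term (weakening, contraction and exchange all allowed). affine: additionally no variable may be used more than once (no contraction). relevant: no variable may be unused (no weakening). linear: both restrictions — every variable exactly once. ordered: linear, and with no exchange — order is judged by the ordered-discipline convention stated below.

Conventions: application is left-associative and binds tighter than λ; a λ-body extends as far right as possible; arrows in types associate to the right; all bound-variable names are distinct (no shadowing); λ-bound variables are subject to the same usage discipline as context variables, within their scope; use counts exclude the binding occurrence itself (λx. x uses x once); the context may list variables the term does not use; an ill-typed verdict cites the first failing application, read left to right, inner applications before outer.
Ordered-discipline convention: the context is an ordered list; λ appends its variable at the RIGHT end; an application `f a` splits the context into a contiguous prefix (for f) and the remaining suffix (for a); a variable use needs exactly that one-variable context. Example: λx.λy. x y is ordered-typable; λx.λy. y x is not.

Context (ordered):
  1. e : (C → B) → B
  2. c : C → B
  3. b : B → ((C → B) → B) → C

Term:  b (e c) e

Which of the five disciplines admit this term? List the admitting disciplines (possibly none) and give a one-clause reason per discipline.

admitting disciplines: relevant, unrestricted
variable uses: e=2, c=1, b=1
left-to-right use order: b, e, c, e
typing: well-typed at C
ordered: ✗ — needs contraction — e ×2
linear: ✗ — needs contraction — e ×2
affine: ✗ — needs contraction — e ×2
relevant: ✓ — every one of e, c, b appears
unrestricted: ✓ — typability at C is all that's needed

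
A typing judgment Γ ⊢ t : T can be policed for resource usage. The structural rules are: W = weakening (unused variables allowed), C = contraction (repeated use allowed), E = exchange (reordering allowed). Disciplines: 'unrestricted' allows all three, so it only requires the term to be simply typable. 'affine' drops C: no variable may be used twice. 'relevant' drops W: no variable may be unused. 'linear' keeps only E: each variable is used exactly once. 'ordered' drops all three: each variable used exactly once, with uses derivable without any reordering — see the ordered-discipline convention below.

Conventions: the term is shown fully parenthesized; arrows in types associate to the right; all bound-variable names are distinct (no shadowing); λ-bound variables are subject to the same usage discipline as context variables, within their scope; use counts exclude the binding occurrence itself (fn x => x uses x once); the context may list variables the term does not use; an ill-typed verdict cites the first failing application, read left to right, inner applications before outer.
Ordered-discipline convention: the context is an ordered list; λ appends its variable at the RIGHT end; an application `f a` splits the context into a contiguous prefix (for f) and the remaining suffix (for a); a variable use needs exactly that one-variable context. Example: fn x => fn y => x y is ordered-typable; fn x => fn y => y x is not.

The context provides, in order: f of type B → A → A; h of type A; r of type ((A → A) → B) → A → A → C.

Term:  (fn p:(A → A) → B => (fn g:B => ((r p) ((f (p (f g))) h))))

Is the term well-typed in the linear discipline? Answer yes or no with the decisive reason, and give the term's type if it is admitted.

no — f ×2, p ×2 used more than once (contraction)
counts: f ×2; h ×1; r ×1; p [bound] ×2; g [bound] ×1
order of uses: r, p, f, p, f, g, h
typing: the term checks, with type ((A → A) → B) → B → A → C
summary: ordered ✗, linear ✗, affine ✗, relevant ✓, unrestricted ✓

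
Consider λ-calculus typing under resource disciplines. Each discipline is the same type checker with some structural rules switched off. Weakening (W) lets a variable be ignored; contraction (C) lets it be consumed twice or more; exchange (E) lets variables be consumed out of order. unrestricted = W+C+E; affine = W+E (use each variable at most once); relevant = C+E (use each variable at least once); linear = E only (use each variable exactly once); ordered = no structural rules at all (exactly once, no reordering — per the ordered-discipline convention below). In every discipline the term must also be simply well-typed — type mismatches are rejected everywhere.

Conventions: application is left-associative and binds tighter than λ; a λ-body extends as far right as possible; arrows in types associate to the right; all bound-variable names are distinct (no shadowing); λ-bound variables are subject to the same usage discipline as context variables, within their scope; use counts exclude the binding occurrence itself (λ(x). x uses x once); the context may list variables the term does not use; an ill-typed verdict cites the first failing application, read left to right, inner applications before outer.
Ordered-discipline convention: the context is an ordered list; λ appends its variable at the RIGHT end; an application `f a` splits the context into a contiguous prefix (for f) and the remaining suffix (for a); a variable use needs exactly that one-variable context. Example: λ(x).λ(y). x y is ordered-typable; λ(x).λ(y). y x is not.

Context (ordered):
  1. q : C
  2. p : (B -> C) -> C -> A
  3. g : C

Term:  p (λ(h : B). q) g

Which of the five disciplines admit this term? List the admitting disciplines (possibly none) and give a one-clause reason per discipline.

admitted in: affine, unrestricted
variable uses: q=1; p=1; g=1; h (bound)=0
use order (left to right): p, q, g
typing: well-typed at A
ordered ✗ (h never used (weakening))
linear ✗ (h never used (weakening))
affine ✓ (no duplicate uses among q, p, g, h)
relevant ✗ (h never used (weakening))
unrestricted ✓ (type-checks (A) and nothing is barred)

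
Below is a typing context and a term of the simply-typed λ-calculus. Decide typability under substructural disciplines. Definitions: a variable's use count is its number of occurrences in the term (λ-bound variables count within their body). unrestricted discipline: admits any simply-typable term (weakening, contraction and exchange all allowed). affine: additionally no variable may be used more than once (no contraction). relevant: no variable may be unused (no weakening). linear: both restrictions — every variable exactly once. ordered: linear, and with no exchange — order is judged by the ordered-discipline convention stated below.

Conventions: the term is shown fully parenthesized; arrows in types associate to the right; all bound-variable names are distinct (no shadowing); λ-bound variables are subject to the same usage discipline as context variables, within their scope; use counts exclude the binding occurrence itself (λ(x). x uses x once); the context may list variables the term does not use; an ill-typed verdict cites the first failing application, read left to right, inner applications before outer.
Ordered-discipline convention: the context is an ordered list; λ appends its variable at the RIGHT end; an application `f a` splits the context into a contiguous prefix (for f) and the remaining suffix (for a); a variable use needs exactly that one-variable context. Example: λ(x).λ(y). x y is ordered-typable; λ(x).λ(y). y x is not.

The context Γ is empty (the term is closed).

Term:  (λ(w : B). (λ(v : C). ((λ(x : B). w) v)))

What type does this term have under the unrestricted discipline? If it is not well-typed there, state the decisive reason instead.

not well-typed under unrestricted — a type mismatch blocks all five
variable uses: w (bound): 1; v (bound): 1; x (bound): 0
left-to-right use order: w, v
typing: ill-typed: an application expects B but receives C
across the five disciplines: ordered ✗, linear ✗, affine ✗, relevant ✗, unrestricted ✗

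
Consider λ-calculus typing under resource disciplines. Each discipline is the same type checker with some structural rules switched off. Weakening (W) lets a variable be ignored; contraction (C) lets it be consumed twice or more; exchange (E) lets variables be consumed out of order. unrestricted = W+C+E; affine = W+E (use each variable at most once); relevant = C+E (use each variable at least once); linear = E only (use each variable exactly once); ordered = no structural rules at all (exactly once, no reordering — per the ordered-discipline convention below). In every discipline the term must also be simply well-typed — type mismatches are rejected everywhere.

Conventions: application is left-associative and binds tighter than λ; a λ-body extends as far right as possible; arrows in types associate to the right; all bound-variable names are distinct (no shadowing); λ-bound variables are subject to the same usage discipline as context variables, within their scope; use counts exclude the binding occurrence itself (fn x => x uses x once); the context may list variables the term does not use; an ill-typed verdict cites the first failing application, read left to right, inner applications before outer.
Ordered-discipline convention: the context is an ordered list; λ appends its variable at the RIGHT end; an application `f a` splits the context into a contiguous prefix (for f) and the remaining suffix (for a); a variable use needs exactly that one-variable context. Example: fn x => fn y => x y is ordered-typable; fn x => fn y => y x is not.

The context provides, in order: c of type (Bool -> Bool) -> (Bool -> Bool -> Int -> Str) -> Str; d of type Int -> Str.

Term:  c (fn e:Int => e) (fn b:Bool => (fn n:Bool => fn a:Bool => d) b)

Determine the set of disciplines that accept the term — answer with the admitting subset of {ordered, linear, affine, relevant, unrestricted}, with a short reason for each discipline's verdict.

admitting disciplines: none
use counts: c=1, d=1, e [bound]=1, b [bound]=1, n [bound]=0, a [bound]=0
uses in reading order: c, e, d, b
typing: ill-typed: an argument Int -> Int mismatches the expected Bool -> Bool
ordered: ✗, the type mismatch rejects it
linear: ✗, not simply typable
affine: ✗, fails simple typing
relevant: ✗, a type mismatch blocks all five
unrestricted: ✗, the type mismatch rejects it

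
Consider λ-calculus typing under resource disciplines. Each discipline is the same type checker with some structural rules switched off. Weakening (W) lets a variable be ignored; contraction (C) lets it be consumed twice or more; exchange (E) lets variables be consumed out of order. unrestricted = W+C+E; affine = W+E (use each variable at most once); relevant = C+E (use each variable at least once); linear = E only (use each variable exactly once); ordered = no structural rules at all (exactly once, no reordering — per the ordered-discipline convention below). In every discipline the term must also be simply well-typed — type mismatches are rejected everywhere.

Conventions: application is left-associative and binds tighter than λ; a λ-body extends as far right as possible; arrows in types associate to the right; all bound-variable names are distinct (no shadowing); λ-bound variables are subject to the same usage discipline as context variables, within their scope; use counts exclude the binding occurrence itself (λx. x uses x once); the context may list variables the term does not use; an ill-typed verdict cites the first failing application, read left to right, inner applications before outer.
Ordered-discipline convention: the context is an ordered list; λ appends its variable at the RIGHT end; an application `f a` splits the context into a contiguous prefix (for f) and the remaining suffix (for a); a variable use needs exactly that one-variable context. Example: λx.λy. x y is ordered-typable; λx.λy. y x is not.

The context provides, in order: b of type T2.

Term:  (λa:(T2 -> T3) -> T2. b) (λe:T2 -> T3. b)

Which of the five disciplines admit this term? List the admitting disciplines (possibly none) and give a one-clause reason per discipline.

accepted by: unrestricted
variable uses: b: 2×, a [bound]: 0×, e [bound]: 0×
left-to-right use order: b, b
typing: well-typed at T2
ordered: ✗ — uses contraction: b ×2; a, e left unused
linear: ✗ — uses contraction: b ×2; a, e left unused
affine: ✗ — uses contraction: b ×2
relevant: ✗ — a, e left unused
unrestricted: ✓ — well-typed at T2; no restrictions here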